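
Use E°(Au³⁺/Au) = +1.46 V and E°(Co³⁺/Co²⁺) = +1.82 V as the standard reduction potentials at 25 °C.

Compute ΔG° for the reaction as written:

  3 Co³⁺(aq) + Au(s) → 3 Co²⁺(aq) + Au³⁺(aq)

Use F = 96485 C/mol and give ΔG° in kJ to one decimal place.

As written, Co³⁺/Co²⁺ is reduced (cathode) and Au³⁺/Au is oxidised (anode), so E°cell = (+1.82) − (+1.46) = +0.36 V.
Balancing electrons gives n = 3.
ΔG° = −nFE° = −(3)(96485)(+0.36) = -104,204 J = -104.2 kJ.

-104.2 kJ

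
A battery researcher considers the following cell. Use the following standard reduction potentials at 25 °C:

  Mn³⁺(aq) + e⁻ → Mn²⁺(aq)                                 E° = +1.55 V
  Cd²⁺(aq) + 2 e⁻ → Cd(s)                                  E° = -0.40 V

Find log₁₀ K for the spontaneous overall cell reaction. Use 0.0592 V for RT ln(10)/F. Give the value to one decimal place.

Cathode: Mn³⁺/Mn²⁺; anode: Cd²⁺/Cd. E°cell = +1.95 V, n = 2.
log K = nE°cell / 0.0592 = (2)(+1.95) / 0.0592 = 65.9.

65.9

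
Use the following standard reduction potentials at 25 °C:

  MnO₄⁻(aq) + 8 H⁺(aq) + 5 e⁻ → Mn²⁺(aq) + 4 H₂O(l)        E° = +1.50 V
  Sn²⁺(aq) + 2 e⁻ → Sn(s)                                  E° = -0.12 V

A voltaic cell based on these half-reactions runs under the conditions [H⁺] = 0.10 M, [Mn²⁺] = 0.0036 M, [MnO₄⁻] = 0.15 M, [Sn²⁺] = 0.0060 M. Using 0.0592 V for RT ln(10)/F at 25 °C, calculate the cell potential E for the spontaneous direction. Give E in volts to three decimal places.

MnO₄⁻/Mn²⁺ is the cathode (higher E°), Sn²⁺/Sn the anode: E°cell = +1.50 − (-0.12) = +1.62 V, n = 10.
Overall: 2 MnO₄⁻(aq) + 16 H⁺(aq) + 5 Sn(s) → 2 Mn²⁺(aq) + 8 H₂O(l) + 5 Sn²⁺(aq)
Q = [Mn²⁺]^2·[Sn²⁺]^5 / ([MnO₄⁻]^2·[H⁺]^16); log Q = 1.651.
E = E° − (0.0592/n) log Q = +1.62 − (0.0592/10)(1.651) = +1.610 V.

+1.610 V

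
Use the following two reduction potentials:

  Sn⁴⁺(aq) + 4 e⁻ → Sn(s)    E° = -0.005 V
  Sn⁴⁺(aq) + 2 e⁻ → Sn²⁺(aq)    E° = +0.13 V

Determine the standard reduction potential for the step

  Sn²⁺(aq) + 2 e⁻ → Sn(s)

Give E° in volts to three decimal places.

-0.140 V

Sequential free energies add, so n₃E°₃ = n₁E°₁ + n₂E°₂.
With n₃ = 4, and the known step contributing 2×(+0.13) V, the unknown satisfies 2·E° = 4×(-0.005) − 2×(+0.13) = -0.280.
E° = -0.280 / 2 = -0.140 V.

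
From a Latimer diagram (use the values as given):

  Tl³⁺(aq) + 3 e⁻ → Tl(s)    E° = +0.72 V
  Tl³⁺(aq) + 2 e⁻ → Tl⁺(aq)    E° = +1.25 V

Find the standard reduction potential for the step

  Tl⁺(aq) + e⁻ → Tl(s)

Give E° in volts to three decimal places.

Sequential free energies add, so n₃E°₃ = n₁E°₁ + n₂E°₂.
With n₃ = 3, and the known step contributing 2×(+1.25) V, the unknown satisfies 1·E° = 3×(+0.72) − 2×(+1.25) = -0.340.
E° = -0.340 / 1 = -0.340 V.

-0.340 V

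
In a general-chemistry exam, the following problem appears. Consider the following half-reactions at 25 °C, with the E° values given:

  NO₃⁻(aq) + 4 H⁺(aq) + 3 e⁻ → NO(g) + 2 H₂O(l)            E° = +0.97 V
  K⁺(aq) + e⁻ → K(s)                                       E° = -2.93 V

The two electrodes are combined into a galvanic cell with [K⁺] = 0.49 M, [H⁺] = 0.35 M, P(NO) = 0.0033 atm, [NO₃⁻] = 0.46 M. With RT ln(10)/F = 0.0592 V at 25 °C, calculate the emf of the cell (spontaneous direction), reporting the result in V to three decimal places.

+3.925 V

NO₃⁻/NO is the cathode (higher E°), K⁺/K the anode: E°cell = +0.97 − (-2.93) = +3.90 V, n = 3.
Overall: NO₃⁻(aq) + 4 H⁺(aq) + 3 K(s) → NO(g) + 2 H₂O(l) + 3 K⁺(aq)
Q = P(NO)·[K⁺]^3 / ([NO₃⁻]·[H⁺]^4); log Q = -1.250.
E = E° − (0.0592/n) log Q = +3.90 − (0.0592/3)(-1.250) = +3.925 V.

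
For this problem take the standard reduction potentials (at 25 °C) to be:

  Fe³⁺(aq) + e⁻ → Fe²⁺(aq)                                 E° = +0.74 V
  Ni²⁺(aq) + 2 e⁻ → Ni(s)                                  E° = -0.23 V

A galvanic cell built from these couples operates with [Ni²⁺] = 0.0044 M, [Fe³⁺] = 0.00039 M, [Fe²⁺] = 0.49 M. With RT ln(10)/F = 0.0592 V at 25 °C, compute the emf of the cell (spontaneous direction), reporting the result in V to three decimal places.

Fe³⁺/Fe²⁺ is the cathode (higher E°), Ni²⁺/Ni the anode: E°cell = +0.74 − (-0.23) = +0.97 V, n = 2.
Overall: 2 Fe³⁺(aq) + Ni(s) → 2 Fe²⁺(aq) + Ni²⁺(aq)
Q = [Fe²⁺]^2·[Ni²⁺] / ([Fe³⁺]^2); log Q = 3.842.
E = E° − (0.0592/n) log Q = +0.97 − (0.0592/2)(3.842) = +0.856 V.

+0.856 V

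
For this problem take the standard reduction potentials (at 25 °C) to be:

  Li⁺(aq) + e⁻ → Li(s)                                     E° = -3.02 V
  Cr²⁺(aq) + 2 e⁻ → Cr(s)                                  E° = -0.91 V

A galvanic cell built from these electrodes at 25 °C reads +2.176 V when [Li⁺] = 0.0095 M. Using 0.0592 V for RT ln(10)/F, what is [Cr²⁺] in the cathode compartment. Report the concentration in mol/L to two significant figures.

Cr²⁺/Cr is the cathode, Li⁺/Li the anode: E°cell = +2.11 V, n = 2.
Overall reaction: Cr²⁺(aq) + 2 Li(s) → Cr(s) + 2 Li⁺(aq); Q = [Li⁺]^2/[Cr²⁺]^1.
From E = E° − (0.0592/n) log Q: log Q = (E° − E)·n/0.0592 = (+2.11 − (+2.176))·2/0.0592 = -2.2297.
So 1·log[Cr²⁺] = 2·log(0.0095) − log Q = -4.0446 − (-2.2297) = -1.8149; [Cr²⁺] = 10^(-1.8149) ≈ 0.015 M.

0.015 M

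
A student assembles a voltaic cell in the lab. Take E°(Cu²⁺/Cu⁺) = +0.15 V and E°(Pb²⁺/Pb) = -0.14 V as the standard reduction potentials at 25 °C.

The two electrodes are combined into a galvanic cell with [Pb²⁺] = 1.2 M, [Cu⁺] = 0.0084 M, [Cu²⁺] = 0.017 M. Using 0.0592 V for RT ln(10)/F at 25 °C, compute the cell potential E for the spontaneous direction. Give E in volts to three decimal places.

Cu²⁺/Cu⁺ is the cathode (higher E°), Pb²⁺/Pb the anode: E°cell = +0.15 − (-0.14) = +0.29 V, n = 2.
Overall: 2 Cu²⁺(aq) + Pb(s) → 2 Cu⁺(aq) + Pb²⁺(aq)
Q = [Cu⁺]^2·[Pb²⁺] / ([Cu²⁺]^2); log Q = -0.533.
E = E° − (0.0592/n) log Q = +0.29 − (0.0592/2)(-0.533) = +0.306 V.

+0.306 V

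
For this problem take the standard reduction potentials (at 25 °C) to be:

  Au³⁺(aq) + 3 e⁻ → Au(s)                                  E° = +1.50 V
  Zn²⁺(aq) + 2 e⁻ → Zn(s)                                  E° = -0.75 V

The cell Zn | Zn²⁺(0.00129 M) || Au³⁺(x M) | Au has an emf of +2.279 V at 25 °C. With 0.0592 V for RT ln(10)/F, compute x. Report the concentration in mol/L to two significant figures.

Au³⁺/Au is the cathode, Zn²⁺/Zn the anode: E°cell = +2.25 V, n = 6.
Overall reaction: 2 Au³⁺(aq) + 3 Zn(s) → 2 Au(s) + 3 Zn²⁺(aq); Q = [Zn²⁺]^3/[Au³⁺]^2.
From E = E° − (0.0592/n) log Q: log Q = (E° − E)·n/0.0592 = (+2.25 − (+2.279))·6/0.0592 = -2.9392.
So 2·log[Au³⁺] = 3·log(0.00129) − log Q = -8.6682 − (-2.9392) = -5.7290; log[Au³⁺] = -5.7290 / 2 = -2.8645; [Au³⁺] = 10^(-2.8645) ≈ 0.0014 M.

0.0014 M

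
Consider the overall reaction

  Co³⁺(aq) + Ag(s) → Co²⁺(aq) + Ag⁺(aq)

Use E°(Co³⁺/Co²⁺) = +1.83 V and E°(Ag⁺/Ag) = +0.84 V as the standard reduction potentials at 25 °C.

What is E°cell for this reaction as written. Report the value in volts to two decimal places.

+0.99 V

The Co³⁺/Co²⁺ couple has the higher reduction potential, so it is the cathode; Ag⁺/Ag is oxidised at the anode.
E°cell = E°(cathode) − E°(anode) = (+1.83) − (+0.84) = +0.99 V.
Since E°cell > 0, the reaction is spontaneous under standard conditions.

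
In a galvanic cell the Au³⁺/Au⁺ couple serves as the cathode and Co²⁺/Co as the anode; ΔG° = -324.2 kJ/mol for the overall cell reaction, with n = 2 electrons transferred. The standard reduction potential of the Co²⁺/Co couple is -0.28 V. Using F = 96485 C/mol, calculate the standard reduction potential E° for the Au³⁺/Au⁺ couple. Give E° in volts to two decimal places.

E°cell = −ΔG°/(nF) = −(-324.2×10³)/((2)(96485)) = +1.680 V.
Since Au³⁺/Au⁺ is the cathode and Co²⁺/Co the anode, E°cell = E°(Au³⁺/Au⁺) − E°(Co²⁺/Co).
So E°(Au³⁺/Au⁺) = E°cell + E°(Co²⁺/Co) = +1.680 + (-0.28) = +1.40 V.

+1.40 V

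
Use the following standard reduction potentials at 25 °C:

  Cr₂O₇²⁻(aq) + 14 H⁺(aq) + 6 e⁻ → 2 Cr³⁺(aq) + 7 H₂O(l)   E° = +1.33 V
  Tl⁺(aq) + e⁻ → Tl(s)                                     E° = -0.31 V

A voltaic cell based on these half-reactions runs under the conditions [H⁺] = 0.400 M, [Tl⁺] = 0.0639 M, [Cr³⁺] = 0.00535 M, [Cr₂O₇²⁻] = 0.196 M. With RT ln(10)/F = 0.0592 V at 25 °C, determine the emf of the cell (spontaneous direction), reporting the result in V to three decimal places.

Cr₂O₇²⁻/Cr³⁺ is the cathode (higher E°), Tl⁺/Tl the anode: E°cell = +1.33 − (-0.31) = +1.64 V, n = 6.
Overall: Cr₂O₇²⁻(aq) + 14 H⁺(aq) + 6 Tl(s) → 2 Cr³⁺(aq) + 7 H₂O(l) + 6 Tl⁺(aq)
Q = [Cr³⁺]^2·[Tl⁺]^6 / ([Cr₂O₇²⁻]·[H⁺]^14); log Q = -5.431.
E = E° − (0.0592/n) log Q = +1.64 − (0.0592/6)(-5.431) = +1.694 V.

+1.694 V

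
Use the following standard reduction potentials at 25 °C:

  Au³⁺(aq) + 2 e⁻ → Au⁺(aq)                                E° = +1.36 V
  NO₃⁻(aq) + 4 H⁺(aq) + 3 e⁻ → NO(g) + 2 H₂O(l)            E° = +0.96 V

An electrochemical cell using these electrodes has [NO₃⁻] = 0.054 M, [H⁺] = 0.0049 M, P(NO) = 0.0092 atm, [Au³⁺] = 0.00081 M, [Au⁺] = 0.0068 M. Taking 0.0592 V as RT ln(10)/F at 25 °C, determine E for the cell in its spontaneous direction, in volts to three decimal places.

Au³⁺/Au⁺ is the cathode (higher E°), NO₃⁻/NO the anode: E°cell = +1.36 − (+0.96) = +0.40 V, n = 6.
Overall: 3 Au³⁺(aq) + 2 NO(g) + 4 H₂O(l) → 3 Au⁺(aq) + 2 NO₃⁻(aq) + 8 H⁺(aq)
Q = [Au⁺]^3·[NO₃⁻]^2·[H⁺]^8 / ([Au³⁺]^3·P(NO)^2); log Q = -14.169.
E = E° − (0.0592/n) log Q = +0.40 − (0.0592/6)(-14.169) = +0.540 V.

+0.540 V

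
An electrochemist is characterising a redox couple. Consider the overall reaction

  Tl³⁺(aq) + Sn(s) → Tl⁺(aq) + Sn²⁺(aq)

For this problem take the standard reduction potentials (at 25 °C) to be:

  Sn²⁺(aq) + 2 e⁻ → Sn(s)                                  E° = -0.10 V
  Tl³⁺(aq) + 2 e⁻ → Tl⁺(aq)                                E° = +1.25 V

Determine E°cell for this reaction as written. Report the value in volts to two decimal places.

+1.35 V

The Tl³⁺/Tl⁺ couple has the higher reduction potential, so it is the cathode; Sn²⁺/Sn is oxidised at the anode.
E°cell = E°(cathode) − E°(anode) = (+1.25) − (-0.10) = +1.35 V.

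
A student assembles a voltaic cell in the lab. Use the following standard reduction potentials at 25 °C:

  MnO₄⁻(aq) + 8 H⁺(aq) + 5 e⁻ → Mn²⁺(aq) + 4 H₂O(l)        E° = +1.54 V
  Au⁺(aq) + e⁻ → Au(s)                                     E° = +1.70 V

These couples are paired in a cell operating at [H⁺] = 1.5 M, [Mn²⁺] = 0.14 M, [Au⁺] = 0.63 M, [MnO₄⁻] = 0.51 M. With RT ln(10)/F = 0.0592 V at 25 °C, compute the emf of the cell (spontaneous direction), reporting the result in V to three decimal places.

+0.125 V

Au⁺/Au is the cathode (higher E°), MnO₄⁻/Mn²⁺ the anode: E°cell = +1.70 − (+1.54) = +0.16 V, n = 5.
Overall: 5 Au⁺(aq) + Mn²⁺(aq) + 4 H₂O(l) → 5 Au(s) + MnO₄⁻(aq) + 8 H⁺(aq)
Q = [MnO₄⁻]·[H⁺]^8 / ([Au⁺]^5·[Mn²⁺]); log Q = 2.973.
E = E° − (0.0592/n) log Q = +0.16 − (0.0592/5)(2.973) = +0.125 V.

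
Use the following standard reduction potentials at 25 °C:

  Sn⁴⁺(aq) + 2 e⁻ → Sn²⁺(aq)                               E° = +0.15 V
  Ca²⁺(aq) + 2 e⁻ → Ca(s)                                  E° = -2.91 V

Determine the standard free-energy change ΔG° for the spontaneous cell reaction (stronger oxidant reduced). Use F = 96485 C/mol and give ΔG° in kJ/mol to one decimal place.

-590.5 kJ/mol

Sn⁴⁺/Sn²⁺ (E° = +0.15 V) is the cathode; Ca²⁺/Ca (E° = -2.91 V) is the anode, so E°cell = +3.06 V.
Balancing electrons gives n = 2 (lcm of 2 and 2).
ΔG° = −nFE° = −(2)(96485)(+3.06) = -590,488 J = -590.5 kJ/mol.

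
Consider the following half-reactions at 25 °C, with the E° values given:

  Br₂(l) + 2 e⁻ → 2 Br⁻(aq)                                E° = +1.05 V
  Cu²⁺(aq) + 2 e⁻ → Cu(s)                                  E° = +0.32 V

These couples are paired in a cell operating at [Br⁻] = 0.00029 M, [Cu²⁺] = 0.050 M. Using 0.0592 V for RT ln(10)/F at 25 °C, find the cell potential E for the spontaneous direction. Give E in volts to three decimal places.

+0.978 V

Br₂/Br⁻ is the cathode (higher E°), Cu²⁺/Cu the anode: E°cell = +1.05 − (+0.32) = +0.73 V, n = 2.
Overall: Br₂(l) + Cu(s) → 2 Br⁻(aq) + Cu²⁺(aq)
Q = [Br⁻]^2·[Cu²⁺]; log Q = -8.376.
E = E° − (0.0592/n) log Q = +0.73 − (0.0592/2)(-8.376) = +0.978 V.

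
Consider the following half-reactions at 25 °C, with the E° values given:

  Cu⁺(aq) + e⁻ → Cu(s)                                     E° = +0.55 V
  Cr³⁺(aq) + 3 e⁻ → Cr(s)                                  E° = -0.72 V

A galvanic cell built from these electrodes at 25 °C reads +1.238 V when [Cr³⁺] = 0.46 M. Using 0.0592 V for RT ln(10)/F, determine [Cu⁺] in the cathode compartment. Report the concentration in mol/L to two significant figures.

0.22 M

Cu⁺/Cu is the cathode, Cr³⁺/Cr the anode: E°cell = +1.27 V, n = 3.
Overall reaction: 3 Cu⁺(aq) + Cr(s) → 3 Cu(s) + Cr³⁺(aq); Q = [Cr³⁺]^1/[Cu⁺]^3.
From E = E° − (0.0592/n) log Q: log Q = (E° − E)·n/0.0592 = (+1.27 − (+1.238))·3/0.0592 = 1.6216.
So 3·log[Cu⁺] = 1·log(0.46) − log Q = -0.3372 − (1.6216) = -1.9588; log[Cu⁺] = -1.9588 / 3 = -0.6529; [Cu⁺] = 10^(-0.6529) ≈ 0.22 M.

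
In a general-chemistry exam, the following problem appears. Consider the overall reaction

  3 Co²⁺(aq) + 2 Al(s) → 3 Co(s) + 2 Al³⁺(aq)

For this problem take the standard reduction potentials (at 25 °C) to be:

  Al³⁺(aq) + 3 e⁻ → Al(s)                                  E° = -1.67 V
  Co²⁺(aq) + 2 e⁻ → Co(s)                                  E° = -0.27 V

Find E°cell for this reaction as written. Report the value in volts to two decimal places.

The Co²⁺/Co couple has the higher reduction potential, so it is the cathode; Al³⁺/Al is oxidised at the anode.
E°cell = E°(cathode) − E°(anode) = (-0.27) − (-1.67) = +1.40 V.

+1.40 V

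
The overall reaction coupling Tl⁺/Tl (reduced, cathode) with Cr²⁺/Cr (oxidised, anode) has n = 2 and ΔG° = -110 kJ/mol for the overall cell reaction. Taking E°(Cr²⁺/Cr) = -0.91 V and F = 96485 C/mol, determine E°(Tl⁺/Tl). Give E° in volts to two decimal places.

-0.34 V

E°cell = −ΔG°/(nF) = −(-110×10³)/((2)(96485)) = +0.570 V.
Since Tl⁺/Tl is the cathode and Cr²⁺/Cr the anode, E°cell = E°(Tl⁺/Tl) − E°(Cr²⁺/Cr).
So E°(Tl⁺/Tl) = E°cell + E°(Cr²⁺/Cr) = +0.570 + (-0.91) = -0.34 V.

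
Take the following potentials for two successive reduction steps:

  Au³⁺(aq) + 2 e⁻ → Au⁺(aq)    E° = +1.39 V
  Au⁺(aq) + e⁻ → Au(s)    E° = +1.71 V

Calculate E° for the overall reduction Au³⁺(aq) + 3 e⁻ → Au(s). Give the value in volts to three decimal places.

+1.497 V

Adding the free-energy changes (−nFE°) of the two steps gives −n₃FE°₃ = −n₁FE°₁ − n₂FE°₂.
E°₃ = (2×+1.39 + 1×+1.71) / 3 = (+4.490) / 3 = +1.497 V.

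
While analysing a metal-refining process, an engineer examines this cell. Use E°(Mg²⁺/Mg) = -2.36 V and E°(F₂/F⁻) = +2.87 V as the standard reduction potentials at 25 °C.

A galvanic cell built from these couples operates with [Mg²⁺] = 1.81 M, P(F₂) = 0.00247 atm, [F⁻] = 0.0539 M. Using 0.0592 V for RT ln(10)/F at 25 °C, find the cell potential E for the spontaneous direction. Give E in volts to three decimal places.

+5.220 V

F₂/F⁻ is the cathode (higher E°), Mg²⁺/Mg the anode: E°cell = +2.87 − (-2.36) = +5.23 V, n = 2.
Overall: F₂(g) + Mg(s) → 2 F⁻(aq) + Mg²⁺(aq)
Q = [F⁻]^2·[Mg²⁺] / (P(F₂)); log Q = 0.328.
E = E° − (0.0592/n) log Q = +5.23 − (0.0592/2)(0.328) = +5.220 V.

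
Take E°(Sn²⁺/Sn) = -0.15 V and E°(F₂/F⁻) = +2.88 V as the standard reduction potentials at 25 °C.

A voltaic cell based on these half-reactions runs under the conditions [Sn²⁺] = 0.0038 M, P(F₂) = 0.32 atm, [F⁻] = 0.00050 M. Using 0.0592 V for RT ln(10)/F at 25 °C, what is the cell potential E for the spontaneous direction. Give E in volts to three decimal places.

+3.282 V

F₂/F⁻ is the cathode (higher E°), Sn²⁺/Sn the anode: E°cell = +2.88 − (-0.15) = +3.03 V, n = 2.
Overall: F₂(g) + Sn(s) → 2 F⁻(aq) + Sn²⁺(aq)
Q = [F⁻]^2·[Sn²⁺] / (P(F₂)); log Q = -8.527.
E = E° − (0.0592/n) log Q = +3.03 − (0.0592/2)(-8.527) = +3.282 V.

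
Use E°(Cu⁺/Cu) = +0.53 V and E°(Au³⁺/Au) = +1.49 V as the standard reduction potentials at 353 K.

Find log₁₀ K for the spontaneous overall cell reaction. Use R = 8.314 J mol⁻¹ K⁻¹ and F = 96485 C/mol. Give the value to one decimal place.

Cathode: Au³⁺/Au; anode: Cu⁺/Cu. E°cell = (+1.49) − (+0.53) = +0.96 V, with n = 3.
ΔG° = −nFE° = −RT ln K, so ln K = nFE°/(RT) = (3)(96485)(+0.96) / ((8.314)(353)) = 94.682.
log₁₀ K = 94.682 / ln 10 = 41.1.

41.1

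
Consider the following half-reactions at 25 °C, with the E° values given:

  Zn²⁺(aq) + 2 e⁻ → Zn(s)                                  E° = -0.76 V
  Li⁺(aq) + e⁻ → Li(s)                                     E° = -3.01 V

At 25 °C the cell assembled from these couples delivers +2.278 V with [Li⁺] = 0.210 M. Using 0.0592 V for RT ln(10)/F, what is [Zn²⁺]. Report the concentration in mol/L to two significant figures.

0.39 M

Zn²⁺/Zn is the cathode, Li⁺/Li the anode: E°cell = +2.25 V, n = 2.
Overall reaction: Zn²⁺(aq) + 2 Li(s) → Zn(s) + 2 Li⁺(aq); Q = [Li⁺]^2/[Zn²⁺]^1.
From E = E° − (0.0592/n) log Q: log Q = (E° − E)·n/0.0592 = (+2.25 − (+2.278))·2/0.0592 = -0.9459.
So 1·log[Zn²⁺] = 2·log(0.21) − log Q = -1.3556 − (-0.9459) = -0.4097; [Zn²⁺] = 10^(-0.4097) ≈ 0.39 M.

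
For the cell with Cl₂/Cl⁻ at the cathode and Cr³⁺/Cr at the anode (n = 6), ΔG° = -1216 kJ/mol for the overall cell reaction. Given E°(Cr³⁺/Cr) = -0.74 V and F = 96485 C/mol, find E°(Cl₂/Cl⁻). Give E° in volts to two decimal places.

E°cell = −ΔG°/(nF) = −(-1216×10³)/((6)(96485)) = +2.100 V.
Since Cl₂/Cl⁻ is the cathode and Cr³⁺/Cr the anode, E°cell = E°(Cl₂/Cl⁻) − E°(Cr³⁺/Cr).
So E°(Cl₂/Cl⁻) = E°cell + E°(Cr³⁺/Cr) = +2.100 + (-0.74) = +1.36 V.

+1.36 V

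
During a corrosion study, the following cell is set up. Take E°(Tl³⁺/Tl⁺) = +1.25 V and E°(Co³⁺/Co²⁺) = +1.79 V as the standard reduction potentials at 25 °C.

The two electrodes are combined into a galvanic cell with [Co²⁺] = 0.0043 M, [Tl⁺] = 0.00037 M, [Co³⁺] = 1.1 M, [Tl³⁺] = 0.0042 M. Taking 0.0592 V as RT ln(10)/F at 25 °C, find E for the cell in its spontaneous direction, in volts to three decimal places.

+0.651 V

Co³⁺/Co²⁺ is the cathode (higher E°), Tl³⁺/Tl⁺ the anode: E°cell = +1.79 − (+1.25) = +0.54 V, n = 2.
Overall: 2 Co³⁺(aq) + Tl⁺(aq) → 2 Co²⁺(aq) + Tl³⁺(aq)
Q = [Co²⁺]^2·[Tl³⁺] / ([Co³⁺]^2·[Tl⁺]); log Q = -3.761.
E = E° − (0.0592/n) log Q = +0.54 − (0.0592/2)(-3.761) = +0.651 V.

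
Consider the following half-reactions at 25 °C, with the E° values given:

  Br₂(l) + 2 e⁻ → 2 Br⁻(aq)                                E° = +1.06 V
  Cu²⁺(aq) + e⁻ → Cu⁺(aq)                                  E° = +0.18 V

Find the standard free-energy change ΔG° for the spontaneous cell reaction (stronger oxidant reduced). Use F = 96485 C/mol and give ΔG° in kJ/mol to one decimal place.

-169.8 kJ/mol

Br₂/Br⁻ (E° = +1.06 V) is the cathode; Cu²⁺/Cu⁺ (E° = +0.18 V) is the anode, so E°cell = +0.88 V.
Balancing electrons gives n = 2 (lcm of 2 and 1).
ΔG° = −nFE° = −(2)(96485)(+0.88) = -169,814 J = -169.8 kJ/mol.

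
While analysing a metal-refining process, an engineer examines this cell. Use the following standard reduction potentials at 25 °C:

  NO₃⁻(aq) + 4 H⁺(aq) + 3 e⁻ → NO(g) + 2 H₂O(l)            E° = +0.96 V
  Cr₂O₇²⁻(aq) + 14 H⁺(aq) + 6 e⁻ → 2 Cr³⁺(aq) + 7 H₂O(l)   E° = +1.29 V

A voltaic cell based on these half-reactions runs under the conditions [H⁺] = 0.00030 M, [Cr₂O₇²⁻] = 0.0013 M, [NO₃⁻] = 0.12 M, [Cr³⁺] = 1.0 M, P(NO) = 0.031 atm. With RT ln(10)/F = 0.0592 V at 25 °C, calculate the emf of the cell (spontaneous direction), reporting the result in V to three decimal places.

+0.081 V

Cr₂O₇²⁻/Cr³⁺ is the cathode (higher E°), NO₃⁻/NO the anode: E°cell = +1.29 − (+0.96) = +0.33 V, n = 6.
Overall: Cr₂O₇²⁻(aq) + 6 H⁺(aq) + 2 NO(g) → 2 Cr³⁺(aq) + 3 H₂O(l) + 2 NO₃⁻(aq)
Q = [Cr³⁺]^2·[NO₃⁻]^2 / ([Cr₂O₇²⁻]·[H⁺]^6·P(NO)^2); log Q = 25.199.
E = E° − (0.0592/n) log Q = +0.33 − (0.0592/6)(25.199) = +0.081 V.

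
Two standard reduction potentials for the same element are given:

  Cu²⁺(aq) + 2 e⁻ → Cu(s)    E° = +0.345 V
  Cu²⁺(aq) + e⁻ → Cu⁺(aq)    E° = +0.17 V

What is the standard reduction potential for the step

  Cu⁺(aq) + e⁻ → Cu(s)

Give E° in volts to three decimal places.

+0.520 V

Sequential free energies add, so n₃E°₃ = n₁E°₁ + n₂E°₂.
With n₃ = 2, and the known step contributing 1×(+0.17) V, the unknown satisfies 1·E° = 2×(+0.345) − 1×(+0.17) = +0.520.
E° = +0.520 / 1 = +0.520 V.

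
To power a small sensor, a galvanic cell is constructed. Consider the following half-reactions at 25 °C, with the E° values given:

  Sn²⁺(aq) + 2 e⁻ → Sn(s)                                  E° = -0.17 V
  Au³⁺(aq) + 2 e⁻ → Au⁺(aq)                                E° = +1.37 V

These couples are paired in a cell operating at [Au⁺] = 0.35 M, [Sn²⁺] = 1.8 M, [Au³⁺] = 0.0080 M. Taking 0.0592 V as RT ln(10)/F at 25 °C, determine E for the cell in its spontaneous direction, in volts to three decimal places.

+1.484 V

Au³⁺/Au⁺ is the cathode (higher E°), Sn²⁺/Sn the anode: E°cell = +1.37 − (-0.17) = +1.54 V, n = 2.
Overall: Au³⁺(aq) + Sn(s) → Au⁺(aq) + Sn²⁺(aq)
Q = [Au⁺]·[Sn²⁺] / ([Au³⁺]); log Q = 1.896.
E = E° − (0.0592/n) log Q = +1.54 − (0.0592/2)(1.896) = +1.484 V.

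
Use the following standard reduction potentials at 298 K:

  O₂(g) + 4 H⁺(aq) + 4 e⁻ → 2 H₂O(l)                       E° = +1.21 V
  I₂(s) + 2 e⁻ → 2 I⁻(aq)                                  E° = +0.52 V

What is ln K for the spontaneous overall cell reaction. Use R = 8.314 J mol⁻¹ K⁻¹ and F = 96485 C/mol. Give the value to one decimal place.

Cathode: O₂/H₂O; anode: I₂/I⁻. E°cell = (+1.21) − (+0.52) = +0.69 V, with n = 4.
ΔG° = −nFE° = −RT ln K, so ln K = nFE°/(RT) = (4)(96485)(+0.69) / ((8.314)(298)) = 107.484.

107.5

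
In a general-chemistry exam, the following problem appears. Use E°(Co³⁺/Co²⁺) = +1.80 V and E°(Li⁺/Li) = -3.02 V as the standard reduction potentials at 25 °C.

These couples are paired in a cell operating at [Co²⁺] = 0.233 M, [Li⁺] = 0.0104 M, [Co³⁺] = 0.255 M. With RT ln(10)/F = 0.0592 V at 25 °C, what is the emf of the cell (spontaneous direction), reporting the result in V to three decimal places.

+4.940 V

Co³⁺/Co²⁺ is the cathode (higher E°), Li⁺/Li the anode: E°cell = +1.80 − (-3.02) = +4.82 V, n = 1.
Overall: Co³⁺(aq) + Li(s) → Co²⁺(aq) + Li⁺(aq)
Q = [Co²⁺]·[Li⁺] / ([Co³⁺]); log Q = -2.022.
E = E° − (0.0592/n) log Q = +4.82 − (0.0592/1)(-2.022) = +4.940 V.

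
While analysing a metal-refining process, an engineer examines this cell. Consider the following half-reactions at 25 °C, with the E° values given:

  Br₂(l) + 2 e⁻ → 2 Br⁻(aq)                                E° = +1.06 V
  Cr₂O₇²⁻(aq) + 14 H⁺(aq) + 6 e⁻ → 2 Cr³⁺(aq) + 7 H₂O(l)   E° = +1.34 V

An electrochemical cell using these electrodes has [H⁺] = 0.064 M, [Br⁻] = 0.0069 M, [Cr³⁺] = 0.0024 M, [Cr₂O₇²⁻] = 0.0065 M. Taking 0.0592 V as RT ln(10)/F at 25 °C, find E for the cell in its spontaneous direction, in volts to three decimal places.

+0.017 V

Cr₂O₇²⁻/Cr³⁺ is the cathode (higher E°), Br₂/Br⁻ the anode: E°cell = +1.34 − (+1.06) = +0.28 V, n = 6.
Overall: Cr₂O₇²⁻(aq) + 14 H⁺(aq) + 6 Br⁻(aq) → 2 Cr³⁺(aq) + 7 H₂O(l) + 3 Br₂(l)
Q = [Cr³⁺]^2 / ([Cr₂O₇²⁻]·[H⁺]^14·[Br⁻]^6); log Q = 26.628.
E = E° − (0.0592/n) log Q = +0.28 − (0.0592/6)(26.628) = +0.017 V.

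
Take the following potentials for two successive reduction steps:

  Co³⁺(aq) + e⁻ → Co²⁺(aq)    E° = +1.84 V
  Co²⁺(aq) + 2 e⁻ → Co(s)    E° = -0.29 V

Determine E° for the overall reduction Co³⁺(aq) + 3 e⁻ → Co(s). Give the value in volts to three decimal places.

+0.420 V

Adding the free-energy changes (−nFE°) of the two steps gives −n₃FE°₃ = −n₁FE°₁ − n₂FE°₂.
E°₃ = (1×+1.84 + 2×-0.29) / 3 = (+1.260) / 3 = +0.420 V.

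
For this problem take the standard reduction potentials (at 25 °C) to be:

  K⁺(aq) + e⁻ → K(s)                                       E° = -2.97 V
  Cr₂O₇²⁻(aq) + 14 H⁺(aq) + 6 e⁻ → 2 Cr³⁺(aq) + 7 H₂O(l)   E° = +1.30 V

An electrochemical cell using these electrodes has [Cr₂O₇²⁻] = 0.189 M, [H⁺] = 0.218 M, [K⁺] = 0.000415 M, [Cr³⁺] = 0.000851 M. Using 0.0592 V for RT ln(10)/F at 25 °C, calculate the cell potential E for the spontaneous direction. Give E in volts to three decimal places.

+4.432 V

Cr₂O₇²⁻/Cr³⁺ is the cathode (higher E°), K⁺/K the anode: E°cell = +1.30 − (-2.97) = +4.27 V, n = 6.
Overall: Cr₂O₇²⁻(aq) + 14 H⁺(aq) + 6 K(s) → 2 Cr³⁺(aq) + 7 H₂O(l) + 6 K⁺(aq)
Q = [Cr³⁺]^2·[K⁺]^6 / ([Cr₂O₇²⁻]·[H⁺]^14); log Q = -16.447.
E = E° − (0.0592/n) log Q = +4.27 − (0.0592/6)(-16.447) = +4.432 V.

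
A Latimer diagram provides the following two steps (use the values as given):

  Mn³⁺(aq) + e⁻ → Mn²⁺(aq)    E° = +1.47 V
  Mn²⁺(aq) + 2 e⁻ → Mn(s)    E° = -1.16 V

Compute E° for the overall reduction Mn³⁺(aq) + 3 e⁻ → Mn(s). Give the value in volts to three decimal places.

-0.283 V

Standard free energies of sequential steps add: ΔG°₃ = ΔG°₁ + ΔG°₂, so n₃E°₃ = n₁E°₁ + n₂E°₂.
E°₃ = (1×+1.47 + 2×-1.16) / 3 = (-0.850) / 3 = -0.283 V.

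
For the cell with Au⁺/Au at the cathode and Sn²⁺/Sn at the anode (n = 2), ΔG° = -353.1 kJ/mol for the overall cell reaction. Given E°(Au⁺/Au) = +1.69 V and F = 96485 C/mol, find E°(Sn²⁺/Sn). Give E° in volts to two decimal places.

E°cell = −ΔG°/(nF) = −(-353.1×10³)/((2)(96485)) = +1.830 V.
Since Au⁺/Au is the cathode and Sn²⁺/Sn the anode, E°cell = E°(Au⁺/Au) − E°(Sn²⁺/Sn).
So E°(Sn²⁺/Sn) = E°(Au⁺/Au) − E°cell = (+1.69) − (+1.830) = -0.14 V.

-0.14 V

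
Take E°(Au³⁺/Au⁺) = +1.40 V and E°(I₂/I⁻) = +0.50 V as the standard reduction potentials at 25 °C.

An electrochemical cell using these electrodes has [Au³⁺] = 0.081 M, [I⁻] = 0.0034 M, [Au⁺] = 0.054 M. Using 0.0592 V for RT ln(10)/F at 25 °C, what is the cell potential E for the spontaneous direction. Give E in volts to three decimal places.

Au³⁺/Au⁺ is the cathode (higher E°), I₂/I⁻ the anode: E°cell = +1.40 − (+0.50) = +0.90 V, n = 2.
Overall: Au³⁺(aq) + 2 I⁻(aq) → Au⁺(aq) + I₂(s)
Q = [Au⁺] / ([Au³⁺]·[I⁻]^2); log Q = 4.761.
E = E° − (0.0592/n) log Q = +0.90 − (0.0592/2)(4.761) = +0.759 V.

+0.759 V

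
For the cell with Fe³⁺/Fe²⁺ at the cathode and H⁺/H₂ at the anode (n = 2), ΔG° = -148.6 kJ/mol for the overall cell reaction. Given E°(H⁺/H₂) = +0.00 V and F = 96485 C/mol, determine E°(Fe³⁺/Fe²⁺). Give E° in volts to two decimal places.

E°cell = −ΔG°/(nF) = −(-148.6×10³)/((2)(96485)) = +0.770 V.
Since Fe³⁺/Fe²⁺ is the cathode and H⁺/H₂ the anode, E°cell = E°(Fe³⁺/Fe²⁺) − E°(H⁺/H₂).
So E°(Fe³⁺/Fe²⁺) = E°cell + E°(H⁺/H₂) = +0.770 + (+0.00) = +0.77 V.

+0.77 V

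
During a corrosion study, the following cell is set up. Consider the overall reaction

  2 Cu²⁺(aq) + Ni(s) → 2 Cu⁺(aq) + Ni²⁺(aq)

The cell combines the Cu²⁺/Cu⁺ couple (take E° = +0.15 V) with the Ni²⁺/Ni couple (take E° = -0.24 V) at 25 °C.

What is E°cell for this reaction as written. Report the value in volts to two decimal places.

The Cu²⁺/Cu⁺ couple has the higher reduction potential, so it is the cathode; Ni²⁺/Ni is oxidised at the anode.
E°cell = E°(cathode) − E°(anode) = (+0.15) − (-0.24) = +0.39 V.

+0.39 V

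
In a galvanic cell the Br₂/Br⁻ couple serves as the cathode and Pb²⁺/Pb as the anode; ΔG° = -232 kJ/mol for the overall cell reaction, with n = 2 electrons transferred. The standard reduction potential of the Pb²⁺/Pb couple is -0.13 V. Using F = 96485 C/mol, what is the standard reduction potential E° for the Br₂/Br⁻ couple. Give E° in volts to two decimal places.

+1.07 V

E°cell = −ΔG°/(nF) = −(-232×10³)/((2)(96485)) = +1.202 V.
Since Br₂/Br⁻ is the cathode and Pb²⁺/Pb the anode, E°cell = E°(Br₂/Br⁻) − E°(Pb²⁺/Pb).
So E°(Br₂/Br⁻) = E°cell + E°(Pb²⁺/Pb) = +1.202 + (-0.13) = +1.07 V.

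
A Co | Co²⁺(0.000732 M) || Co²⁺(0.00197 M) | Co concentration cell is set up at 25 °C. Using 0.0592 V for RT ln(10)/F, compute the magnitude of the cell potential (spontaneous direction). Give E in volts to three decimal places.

+0.013 V

For a concentration cell E°cell = 0. The 0.00197 M side is the cathode (reduction is favoured where [Co²⁺] is higher).
With n = 2, E = −(0.0592/2) log([Co²⁺]ₐₙ/[Co²⁺]꜀ₐₜ) = −(0.0592/2) log(0.000732/0.00197) = −(0.0592/2)(-0.430) = +0.013 V.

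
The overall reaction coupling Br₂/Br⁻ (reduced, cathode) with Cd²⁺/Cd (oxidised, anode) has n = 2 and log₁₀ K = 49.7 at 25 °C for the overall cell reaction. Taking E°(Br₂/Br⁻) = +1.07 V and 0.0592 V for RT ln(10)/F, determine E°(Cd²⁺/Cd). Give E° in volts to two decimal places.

-0.40 V

E°cell = (0.0592/n)·log K = (0.0592/2)(49.7) = +1.471 V.
Since Br₂/Br⁻ is the cathode and Cd²⁺/Cd the anode, E°cell = E°(Br₂/Br⁻) − E°(Cd²⁺/Cd).
So E°(Cd²⁺/Cd) = E°(Br₂/Br⁻) − E°cell = (+1.07) − (+1.471) = -0.40 V.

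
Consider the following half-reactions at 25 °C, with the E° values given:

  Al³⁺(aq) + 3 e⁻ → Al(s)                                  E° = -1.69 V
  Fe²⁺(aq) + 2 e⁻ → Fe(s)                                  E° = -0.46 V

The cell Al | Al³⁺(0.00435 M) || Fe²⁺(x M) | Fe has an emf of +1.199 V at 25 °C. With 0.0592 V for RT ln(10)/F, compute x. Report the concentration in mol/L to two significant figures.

Fe²⁺/Fe is the cathode, Al³⁺/Al the anode: E°cell = +1.23 V, n = 6.
Overall reaction: 3 Fe²⁺(aq) + 2 Al(s) → 3 Fe(s) + 2 Al³⁺(aq); Q = [Al³⁺]^2/[Fe²⁺]^3.
From E = E° − (0.0592/n) log Q: log Q = (E° − E)·n/0.0592 = (+1.23 − (+1.199))·6/0.0592 = 3.1419.
So 3·log[Fe²⁺] = 2·log(0.00435) − log Q = -4.7230 − (3.1419) = -7.8649; log[Fe²⁺] = -7.8649 / 3 = -2.6216; [Fe²⁺] = 10^(-2.6216) ≈ 0.0024 M.

0.0024 M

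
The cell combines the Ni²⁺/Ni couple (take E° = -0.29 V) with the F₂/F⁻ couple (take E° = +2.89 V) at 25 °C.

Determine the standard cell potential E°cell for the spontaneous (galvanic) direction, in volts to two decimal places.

The F₂/F⁻ couple has the higher reduction potential, so it is the cathode; Ni²⁺/Ni is oxidised at the anode.
E°cell = E°(cathode) − E°(anode) = (+2.89) − (-0.29) = +3.18 V.
Since E°cell > 0, the reaction is spontaneous under standard conditions.

+3.18 V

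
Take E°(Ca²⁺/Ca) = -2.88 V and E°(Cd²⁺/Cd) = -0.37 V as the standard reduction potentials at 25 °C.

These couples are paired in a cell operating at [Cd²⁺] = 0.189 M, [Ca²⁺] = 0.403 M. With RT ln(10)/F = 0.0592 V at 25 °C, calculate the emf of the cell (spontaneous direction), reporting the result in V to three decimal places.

Cd²⁺/Cd is the cathode (higher E°), Ca²⁺/Ca the anode: E°cell = -0.37 − (-2.88) = +2.51 V, n = 2.
Overall: Cd²⁺(aq) + Ca(s) → Cd(s) + Ca²⁺(aq)
Q = [Ca²⁺] / ([Cd²⁺]); log Q = 0.329.
E = E° − (0.0592/n) log Q = +2.51 − (0.0592/2)(0.329) = +2.500 V.

+2.500 V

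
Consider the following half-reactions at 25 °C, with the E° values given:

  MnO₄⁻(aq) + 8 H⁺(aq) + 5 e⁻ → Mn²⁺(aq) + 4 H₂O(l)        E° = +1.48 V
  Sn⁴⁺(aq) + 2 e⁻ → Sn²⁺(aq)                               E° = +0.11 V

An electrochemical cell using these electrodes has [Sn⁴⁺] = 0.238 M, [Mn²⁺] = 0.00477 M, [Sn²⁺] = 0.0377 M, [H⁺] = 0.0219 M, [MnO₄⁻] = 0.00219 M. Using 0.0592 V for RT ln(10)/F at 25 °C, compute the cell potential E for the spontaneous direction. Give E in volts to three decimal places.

MnO₄⁻/Mn²⁺ is the cathode (higher E°), Sn⁴⁺/Sn²⁺ the anode: E°cell = +1.48 − (+0.11) = +1.37 V, n = 10.
Overall: 2 MnO₄⁻(aq) + 16 H⁺(aq) + 5 Sn²⁺(aq) → 2 Mn²⁺(aq) + 8 H₂O(l) + 5 Sn⁴⁺(aq)
Q = [Mn²⁺]^2·[Sn⁴⁺]^5 / ([MnO₄⁻]^2·[H⁺]^16·[Sn²⁺]^5); log Q = 31.230.
E = E° − (0.0592/n) log Q = +1.37 − (0.0592/10)(31.230) = +1.185 V.

+1.185 V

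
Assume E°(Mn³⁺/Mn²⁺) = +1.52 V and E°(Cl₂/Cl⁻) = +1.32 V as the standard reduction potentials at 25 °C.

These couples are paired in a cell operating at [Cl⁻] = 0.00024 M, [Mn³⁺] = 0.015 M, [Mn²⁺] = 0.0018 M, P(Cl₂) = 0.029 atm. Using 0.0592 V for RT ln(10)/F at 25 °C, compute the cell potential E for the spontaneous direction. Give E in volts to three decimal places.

+0.086 V

Mn³⁺/Mn²⁺ is the cathode (higher E°), Cl₂/Cl⁻ the anode: E°cell = +1.52 − (+1.32) = +0.20 V, n = 2.
Overall: 2 Mn³⁺(aq) + 2 Cl⁻(aq) → 2 Mn²⁺(aq) + Cl₂(g)
Q = [Mn²⁺]^2·P(Cl₂) / ([Mn³⁺]^2·[Cl⁻]^2); log Q = 3.860.
E = E° − (0.0592/n) log Q = +0.20 − (0.0592/2)(3.860) = +0.086 V.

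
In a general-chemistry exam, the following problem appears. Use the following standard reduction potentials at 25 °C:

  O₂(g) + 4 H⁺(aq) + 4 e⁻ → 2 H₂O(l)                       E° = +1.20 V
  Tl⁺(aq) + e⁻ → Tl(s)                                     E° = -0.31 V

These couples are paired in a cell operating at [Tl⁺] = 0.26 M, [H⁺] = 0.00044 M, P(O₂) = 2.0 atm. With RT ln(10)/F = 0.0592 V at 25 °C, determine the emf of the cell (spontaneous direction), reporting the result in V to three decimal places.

O₂/H₂O is the cathode (higher E°), Tl⁺/Tl the anode: E°cell = +1.20 − (-0.31) = +1.51 V, n = 4.
Overall: O₂(g) + 4 H⁺(aq) + 4 Tl(s) → 2 H₂O(l) + 4 Tl⁺(aq)
Q = [Tl⁺]^4 / (P(O₂)·[H⁺]^4); log Q = 10.785.
E = E° − (0.0592/n) log Q = +1.51 − (0.0592/4)(10.785) = +1.350 V.

+1.350 V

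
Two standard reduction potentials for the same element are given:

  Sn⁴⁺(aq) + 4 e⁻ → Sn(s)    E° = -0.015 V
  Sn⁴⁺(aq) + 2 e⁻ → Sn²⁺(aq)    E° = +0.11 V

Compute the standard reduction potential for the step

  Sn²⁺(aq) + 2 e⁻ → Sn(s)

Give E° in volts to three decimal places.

-0.140 V

Sequential free energies add, so n₃E°₃ = n₁E°₁ + n₂E°₂.
With n₃ = 4, and the known step contributing 2×(+0.11) V, the unknown satisfies 2·E° = 4×(-0.015) − 2×(+0.11) = -0.280.
E° = -0.280 / 2 = -0.140 V.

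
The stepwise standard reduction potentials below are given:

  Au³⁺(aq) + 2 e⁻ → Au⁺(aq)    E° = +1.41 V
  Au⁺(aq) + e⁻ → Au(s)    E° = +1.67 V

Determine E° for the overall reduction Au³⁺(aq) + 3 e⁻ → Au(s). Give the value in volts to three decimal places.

+1.497 V

Adding the free-energy changes (−nFE°) of the two steps gives −n₃FE°₃ = −n₁FE°₁ − n₂FE°₂.
E°₃ = (2×+1.41 + 1×+1.67) / 3 = (+4.490) / 3 = +1.497 V.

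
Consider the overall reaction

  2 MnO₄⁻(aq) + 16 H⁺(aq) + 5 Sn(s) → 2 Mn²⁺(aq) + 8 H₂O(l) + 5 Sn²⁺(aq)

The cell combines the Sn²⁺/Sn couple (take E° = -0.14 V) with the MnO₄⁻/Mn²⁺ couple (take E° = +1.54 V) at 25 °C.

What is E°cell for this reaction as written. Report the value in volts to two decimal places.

+1.68 V

The MnO₄⁻/Mn²⁺ couple has the higher reduction potential, so it is the cathode; Sn²⁺/Sn is oxidised at the anode.
E°cell = E°(cathode) − E°(anode) = (+1.54) − (-0.14) = +1.68 V.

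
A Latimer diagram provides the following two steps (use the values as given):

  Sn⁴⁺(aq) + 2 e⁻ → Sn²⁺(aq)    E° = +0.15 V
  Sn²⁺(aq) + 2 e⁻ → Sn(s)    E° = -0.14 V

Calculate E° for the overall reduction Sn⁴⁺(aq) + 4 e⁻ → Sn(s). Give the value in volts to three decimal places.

+0.005 V

Standard free energies of sequential steps add: ΔG°₃ = ΔG°₁ + ΔG°₂, so n₃E°₃ = n₁E°₁ + n₂E°₂.
E°₃ = (2×+0.15 + 2×-0.14) / 4 = (+0.020) / 4 = +0.005 V.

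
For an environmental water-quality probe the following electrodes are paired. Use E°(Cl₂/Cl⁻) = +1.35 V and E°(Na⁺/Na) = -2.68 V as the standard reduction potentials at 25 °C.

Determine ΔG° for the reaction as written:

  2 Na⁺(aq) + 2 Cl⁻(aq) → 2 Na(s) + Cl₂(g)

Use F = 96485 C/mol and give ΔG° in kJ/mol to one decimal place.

As written, Na⁺/Na is reduced (cathode) and Cl₂/Cl⁻ is oxidised (anode), so E°cell = (-2.68) − (+1.35) = -4.03 V.
Balancing electrons gives n = 2.
ΔG° = −nFE° = −(2)(96485)(-4.03) = 777,669 J = +777.7 kJ/mol.

+777.7 kJ/mol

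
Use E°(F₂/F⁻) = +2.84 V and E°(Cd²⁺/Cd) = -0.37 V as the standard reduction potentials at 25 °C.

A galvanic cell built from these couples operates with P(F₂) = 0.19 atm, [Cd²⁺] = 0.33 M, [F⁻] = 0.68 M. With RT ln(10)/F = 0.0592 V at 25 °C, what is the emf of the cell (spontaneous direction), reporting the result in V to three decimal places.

+3.213 V

F₂/F⁻ is the cathode (higher E°), Cd²⁺/Cd the anode: E°cell = +2.84 − (-0.37) = +3.21 V, n = 2.
Overall: F₂(g) + Cd(s) → 2 F⁻(aq) + Cd²⁺(aq)
Q = [F⁻]^2·[Cd²⁺] / (P(F₂)); log Q = -0.095.
E = E° − (0.0592/n) log Q = +3.21 − (0.0592/2)(-0.095) = +3.213 V.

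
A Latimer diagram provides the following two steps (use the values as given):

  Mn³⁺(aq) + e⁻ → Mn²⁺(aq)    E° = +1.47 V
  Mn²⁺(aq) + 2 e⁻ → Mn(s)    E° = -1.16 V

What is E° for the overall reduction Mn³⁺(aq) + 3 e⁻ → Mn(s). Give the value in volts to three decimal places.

Adding the free-energy changes (−nFE°) of the two steps gives −n₃FE°₃ = −n₁FE°₁ − n₂FE°₂.
E°₃ = (1×+1.47 + 2×-1.16) / 3 = (-0.850) / 3 = -0.283 V.
E° values themselves are not directly additive — weighting by electron count is essential.

-0.283 V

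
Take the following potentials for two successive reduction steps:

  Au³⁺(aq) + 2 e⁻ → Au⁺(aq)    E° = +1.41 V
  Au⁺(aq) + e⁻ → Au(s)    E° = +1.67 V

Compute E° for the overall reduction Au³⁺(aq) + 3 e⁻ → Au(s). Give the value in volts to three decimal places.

Since ΔG° = −nFE° is additive over sequential reductions, n₃E°₃ = n₁E°₁ + n₂E°₂.
E°₃ = (2×+1.41 + 1×+1.67) / 3 = (+4.490) / 3 = +1.497 V.
Simply averaging or adding the two E° values would be wrong; the electron-weighted sum is required.

+1.497 V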